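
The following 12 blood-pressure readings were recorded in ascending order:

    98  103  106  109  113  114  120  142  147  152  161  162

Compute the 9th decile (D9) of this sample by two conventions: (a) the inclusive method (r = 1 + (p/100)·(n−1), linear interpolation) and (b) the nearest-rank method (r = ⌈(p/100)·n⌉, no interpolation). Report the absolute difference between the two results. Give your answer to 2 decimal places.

n = 12.
(a) r = 10.9; between ranks 10 (152) and 11 (161): 160.1.
(b) the nearest-rank method: rank 11 → 161.
|160.1 − 161| = 0.9.

0.90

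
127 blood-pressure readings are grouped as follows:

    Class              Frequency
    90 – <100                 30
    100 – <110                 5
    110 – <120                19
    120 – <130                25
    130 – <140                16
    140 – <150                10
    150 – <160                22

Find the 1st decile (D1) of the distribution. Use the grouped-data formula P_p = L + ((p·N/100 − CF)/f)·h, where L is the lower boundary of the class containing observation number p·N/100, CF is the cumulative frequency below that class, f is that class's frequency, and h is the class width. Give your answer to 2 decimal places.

94.23

N = 127; target position k = 10/100 · 127 = 12.7.
Cumulative frequencies: 30, 35, 54, 79, 95, 105, 127.
Observation 12.7 falls in the class 90 – <100.
L = 90, CF = 0, f = 30, h = 10.
P10 = 90 + ((12.7 − 0)/30)·10 = 90 + 4.23333 = 94.2333.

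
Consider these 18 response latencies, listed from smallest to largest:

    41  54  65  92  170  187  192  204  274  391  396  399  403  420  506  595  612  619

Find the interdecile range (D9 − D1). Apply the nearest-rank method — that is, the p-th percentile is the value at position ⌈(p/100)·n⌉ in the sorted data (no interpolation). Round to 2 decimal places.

558.00

n = 18.
P10: rank ⌈10/100·18⌉ = 2 → 54.
P90: rank ⌈90/100·18⌉ = 17 → 612.
Difference: 612 − 54 = 558.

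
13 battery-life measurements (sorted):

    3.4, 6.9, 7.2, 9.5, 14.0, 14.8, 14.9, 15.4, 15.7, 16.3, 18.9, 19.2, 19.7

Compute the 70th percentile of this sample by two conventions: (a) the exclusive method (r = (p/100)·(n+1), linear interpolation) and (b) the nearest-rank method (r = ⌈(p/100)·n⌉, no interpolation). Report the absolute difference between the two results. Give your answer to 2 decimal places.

n = 13.
(a) r = 9.8; between ranks 9 (15.7) and 10 (16.3): 16.18.
(b) the nearest-rank method: rank 10 → 16.3.
|16.18 − 16.3| = 0.12.

0.12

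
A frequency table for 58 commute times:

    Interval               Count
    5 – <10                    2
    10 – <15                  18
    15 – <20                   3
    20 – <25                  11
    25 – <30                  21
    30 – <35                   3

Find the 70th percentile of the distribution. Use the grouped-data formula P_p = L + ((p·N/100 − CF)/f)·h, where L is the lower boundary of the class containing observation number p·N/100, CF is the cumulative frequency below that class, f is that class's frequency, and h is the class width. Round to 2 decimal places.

N = 58; target position k = 70/100 · 58 = 40.6.
Cumulative frequencies: 2, 20, 23, 34, 55, 58.
Observation 40.6 falls in the class 25 – <30.
L = 25, CF = 34, f = 21, h = 5.
P70 = 25 + ((40.6 − 34)/21)·5 = 25 + 1.57143 = 26.5714.

26.57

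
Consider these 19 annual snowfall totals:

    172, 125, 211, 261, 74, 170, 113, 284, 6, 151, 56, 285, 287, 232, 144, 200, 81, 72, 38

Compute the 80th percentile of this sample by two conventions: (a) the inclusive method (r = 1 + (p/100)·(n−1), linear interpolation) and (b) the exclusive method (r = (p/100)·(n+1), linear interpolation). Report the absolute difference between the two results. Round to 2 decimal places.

Sorted: 6, 38, 56, 72, 74, 81, 113, 125, 144, 151, 170, 172, 200, 211, 232, 261, 284, 285, 287.
n = 19.
(a) r = 15.4; between ranks 15 (232) and 16 (261): 243.6.
(b) r = 16 → value at rank 16 = 261.
|243.6 − 261| = 17.4.

17.40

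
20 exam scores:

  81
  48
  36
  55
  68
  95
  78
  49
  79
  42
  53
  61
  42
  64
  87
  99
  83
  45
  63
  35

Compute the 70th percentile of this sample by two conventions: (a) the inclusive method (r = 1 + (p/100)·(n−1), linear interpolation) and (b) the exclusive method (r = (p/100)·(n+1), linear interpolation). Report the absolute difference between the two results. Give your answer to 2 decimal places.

Sorted: 35, 36, 42, 42, 45, 48, 49, 53, 55, 61, 63, 64, 68, 78, 79, 81, 83, 87, 95, 99.
n = 20.
(a) r = 14.3; between ranks 14 (78) and 15 (79): 78.3.
(b) r = 14.7; between ranks 14 (78) and 15 (79): 78.7.
|78.3 − 78.7| = 0.4.

0.40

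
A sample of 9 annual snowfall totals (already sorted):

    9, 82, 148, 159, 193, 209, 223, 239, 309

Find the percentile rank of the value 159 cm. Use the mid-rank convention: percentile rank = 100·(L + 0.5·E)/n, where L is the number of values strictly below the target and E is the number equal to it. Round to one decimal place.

Count below 159: L = 3; count equal: E = 1; n = 9.
Percentile rank = 100·(3 + 0.5·1)/9 = 100·3.5/9 = 38.89.

38.9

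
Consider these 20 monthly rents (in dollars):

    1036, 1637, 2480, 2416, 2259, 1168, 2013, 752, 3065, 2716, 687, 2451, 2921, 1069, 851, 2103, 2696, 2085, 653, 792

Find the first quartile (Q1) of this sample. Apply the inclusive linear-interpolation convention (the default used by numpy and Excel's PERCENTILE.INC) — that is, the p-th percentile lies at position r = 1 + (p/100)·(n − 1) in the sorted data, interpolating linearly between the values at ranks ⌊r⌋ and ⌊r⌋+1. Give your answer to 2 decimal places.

Sorted: 653, 687, 752, 792, 851, 1036, 1069, 1168, 1637, 2013, 2085, 2103, 2259, 2416, 2451, 2480, 2696, 2716, 2921, 3065.
n = 20.
r = 1 + (25/100)·(20 − 1) = 1 + 4.75 = 5.75.
Rank 5 is 851 and rank 6 is 1036.
Interpolate: 851 + 0.75·(1036 − 851) = 851 + 0.75·185 = 989.75.

989.75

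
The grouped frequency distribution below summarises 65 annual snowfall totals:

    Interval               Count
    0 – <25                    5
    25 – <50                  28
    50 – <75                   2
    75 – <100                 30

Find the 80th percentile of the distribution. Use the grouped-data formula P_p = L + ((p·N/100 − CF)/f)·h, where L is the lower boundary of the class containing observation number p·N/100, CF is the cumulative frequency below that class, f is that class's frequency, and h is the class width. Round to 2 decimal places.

N = 65; target position k = 80/100 · 65 = 52.
Cumulative frequencies: 5, 33, 35, 65.
Observation 52 falls in the class 75 – <100.
L = 75, CF = 35, f = 30, h = 25.
P80 = 75 + ((52 − 35)/30)·25 = 75 + 14.1667 = 89.1667.

89.17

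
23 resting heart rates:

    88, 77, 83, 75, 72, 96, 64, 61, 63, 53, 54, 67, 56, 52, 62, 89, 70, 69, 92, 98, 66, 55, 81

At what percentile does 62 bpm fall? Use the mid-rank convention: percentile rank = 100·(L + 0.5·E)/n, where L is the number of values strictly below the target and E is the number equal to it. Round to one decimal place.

28.3

Sorted: 52, 53, 54, 55, 56, 61, 62, 63, 64, 66, 67, 69, 70, 72, 75, 77, 81, 83, 88, 89, 92, 96, 98.
Count below 62: L = 6; count equal: E = 1; n = 23.
Percentile rank = 100·(6 + 0.5·1)/23 = 100·6.5/23 = 28.26.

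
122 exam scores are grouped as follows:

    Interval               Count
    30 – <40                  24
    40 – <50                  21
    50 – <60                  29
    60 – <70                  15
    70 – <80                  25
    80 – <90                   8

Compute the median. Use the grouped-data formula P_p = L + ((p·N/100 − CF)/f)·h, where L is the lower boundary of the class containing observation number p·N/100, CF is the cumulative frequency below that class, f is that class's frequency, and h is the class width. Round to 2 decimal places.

55.52

N = 122; target position k = 50/100 · 122 = 61.
Cumulative frequencies: 24, 45, 74, 89, 114, 122.
Observation 61 falls in the class 50 – <60.
L = 50, CF = 45, f = 29, h = 10.
P50 = 50 + ((61 − 45)/29)·10 = 50 + 5.51724 = 55.5172.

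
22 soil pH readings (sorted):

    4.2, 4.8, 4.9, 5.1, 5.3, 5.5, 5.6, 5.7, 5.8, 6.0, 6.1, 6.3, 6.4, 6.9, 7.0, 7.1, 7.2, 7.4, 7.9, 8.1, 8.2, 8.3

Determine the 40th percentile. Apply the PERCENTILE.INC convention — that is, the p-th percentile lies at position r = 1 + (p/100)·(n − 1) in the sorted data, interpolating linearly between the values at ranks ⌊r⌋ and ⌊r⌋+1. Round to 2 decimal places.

5.88

n = 22.
r = 1 + (40/100)·(22 − 1) = 1 + 8.4 = 9.4.
Rank 9 is 5.8 and rank 10 is 6.0.
Interpolate: 5.8 + 0.4·(6.0 − 5.8) = 5.8 + 0.4·0.2 = 5.88.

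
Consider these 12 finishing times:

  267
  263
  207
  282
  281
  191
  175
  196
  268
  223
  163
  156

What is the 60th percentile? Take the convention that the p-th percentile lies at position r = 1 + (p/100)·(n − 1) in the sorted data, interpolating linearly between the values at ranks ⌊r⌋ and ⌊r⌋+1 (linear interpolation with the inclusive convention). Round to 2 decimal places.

247.00

Sorted: 156, 163, 175, 191, 196, 207, 223, 263, 267, 268, 281, 282.
n = 12.
r = 1 + (60/100)·(12 − 1) = 1 + 6.6 = 7.6.
Rank 7 is 223 and rank 8 is 263.
Interpolate: 223 + 0.6·(263 − 223) = 223 + 0.6·40 = 247.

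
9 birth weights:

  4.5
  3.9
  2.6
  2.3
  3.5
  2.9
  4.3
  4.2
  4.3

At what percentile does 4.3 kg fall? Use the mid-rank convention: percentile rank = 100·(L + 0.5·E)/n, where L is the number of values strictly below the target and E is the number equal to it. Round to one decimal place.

Sorted: 2.3, 2.6, 2.9, 3.5, 3.9, 4.2, 4.3, 4.3, 4.5.
Count below 4.3: L = 6; count equal: E = 2; n = 9.
Percentile rank = 100·(6 + 0.5·2)/9 = 100·7/9 = 77.78.

77.8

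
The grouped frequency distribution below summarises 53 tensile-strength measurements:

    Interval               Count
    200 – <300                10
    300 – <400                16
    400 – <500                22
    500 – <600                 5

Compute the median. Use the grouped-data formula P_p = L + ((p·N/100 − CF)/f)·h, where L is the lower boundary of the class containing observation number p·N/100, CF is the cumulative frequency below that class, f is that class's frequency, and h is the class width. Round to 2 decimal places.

402.27

N = 53; target position k = 50/100 · 53 = 26.5.
Cumulative frequencies: 10, 26, 48, 53.
Observation 26.5 falls in the class 400 – <500.
L = 400, CF = 26, f = 22, h = 100.
P50 = 400 + ((26.5 − 26)/22)·100 = 400 + 2.27273 = 402.273.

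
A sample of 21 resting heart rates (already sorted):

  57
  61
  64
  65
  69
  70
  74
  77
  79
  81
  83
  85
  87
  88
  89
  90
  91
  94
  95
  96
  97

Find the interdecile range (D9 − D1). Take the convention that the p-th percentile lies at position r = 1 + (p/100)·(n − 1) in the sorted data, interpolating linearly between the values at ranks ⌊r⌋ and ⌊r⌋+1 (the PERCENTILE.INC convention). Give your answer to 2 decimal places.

n = 21.
P10: r = 3 (integer) → 64.
P90: r = 19 (integer) → 95.
Difference: 95 − 64 = 31.

31.00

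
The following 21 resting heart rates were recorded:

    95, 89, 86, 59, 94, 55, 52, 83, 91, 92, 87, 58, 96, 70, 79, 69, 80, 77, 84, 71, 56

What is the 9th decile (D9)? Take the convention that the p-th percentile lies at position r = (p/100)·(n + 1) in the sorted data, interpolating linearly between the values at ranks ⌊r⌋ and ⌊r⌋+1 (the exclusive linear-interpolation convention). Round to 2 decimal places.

Sorted: 52, 55, 56, 58, 59, 69, 70, 71, 77, 79, 80, 83, 84, 86, 87, 89, 91, 92, 94, 95, 96.
n = 21.
r = (90/100)·(21 + 1) = 19.8.
Rank 19 is 94 and rank 20 is 95.
Interpolate: 94 + 0.8·(95 − 94) = 94 + 0.8·1 = 94.8.

94.80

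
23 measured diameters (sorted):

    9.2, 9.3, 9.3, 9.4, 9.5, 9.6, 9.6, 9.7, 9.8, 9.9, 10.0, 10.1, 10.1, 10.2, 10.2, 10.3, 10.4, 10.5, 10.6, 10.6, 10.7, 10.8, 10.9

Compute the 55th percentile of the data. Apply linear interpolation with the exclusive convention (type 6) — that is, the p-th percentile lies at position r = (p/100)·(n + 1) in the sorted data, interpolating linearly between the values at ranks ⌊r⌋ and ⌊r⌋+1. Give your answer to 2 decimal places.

10.12

n = 23.
r = (55/100)·(23 + 1) = 13.2.
Rank 13 is 10.1 and rank 14 is 10.2.
Interpolate: 10.1 + 0.2·(10.2 − 10.1) = 10.1 + 0.2·0.1 = 10.12.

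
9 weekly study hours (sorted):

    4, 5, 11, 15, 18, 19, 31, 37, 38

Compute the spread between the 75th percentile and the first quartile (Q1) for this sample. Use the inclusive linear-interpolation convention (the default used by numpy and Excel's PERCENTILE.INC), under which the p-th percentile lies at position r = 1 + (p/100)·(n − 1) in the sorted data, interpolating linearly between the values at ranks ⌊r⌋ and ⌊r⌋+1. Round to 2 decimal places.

20.00

n = 9.
P25: r = 3 (integer) → 11.
P75: r = 7 (integer) → 31.
Difference: 31 − 11 = 20.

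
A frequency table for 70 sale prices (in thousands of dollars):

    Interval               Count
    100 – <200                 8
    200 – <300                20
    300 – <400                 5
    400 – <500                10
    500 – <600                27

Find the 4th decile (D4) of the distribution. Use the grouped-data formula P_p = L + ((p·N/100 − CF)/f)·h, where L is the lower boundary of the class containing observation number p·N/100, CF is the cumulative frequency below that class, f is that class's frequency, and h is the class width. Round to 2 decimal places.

N = 70; target position k = 40/100 · 70 = 28.
Cumulative frequencies: 8, 28, 33, 43, 70.
Observation 28 falls in the class 200 – <300.
L = 200, CF = 8, f = 20, h = 100.
P40 = 200 + ((28 − 8)/20)·100 = 200 + 100 = 300.

300.00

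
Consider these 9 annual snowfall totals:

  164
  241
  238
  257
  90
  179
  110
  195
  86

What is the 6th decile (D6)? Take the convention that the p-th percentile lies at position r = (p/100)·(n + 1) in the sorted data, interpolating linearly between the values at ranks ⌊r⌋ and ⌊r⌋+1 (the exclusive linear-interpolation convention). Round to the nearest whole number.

Sorted: 86, 90, 110, 164, 179, 195, 238, 241, 257.
n = 9.
r = (60/100)·(9 + 1) = 6.
r is an integer, so P60 is the value at rank 6: 195.

195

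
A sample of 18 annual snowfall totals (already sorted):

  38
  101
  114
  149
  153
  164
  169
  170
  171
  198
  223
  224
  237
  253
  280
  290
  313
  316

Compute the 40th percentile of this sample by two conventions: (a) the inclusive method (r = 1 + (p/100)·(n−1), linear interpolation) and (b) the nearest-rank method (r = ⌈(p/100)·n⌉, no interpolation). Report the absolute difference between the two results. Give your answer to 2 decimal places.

n = 18.
(a) r = 7.8; between ranks 7 (169) and 8 (170): 169.8.
(b) the nearest-rank method: rank 8 → 170.
|169.8 − 170| = 0.2.

0.20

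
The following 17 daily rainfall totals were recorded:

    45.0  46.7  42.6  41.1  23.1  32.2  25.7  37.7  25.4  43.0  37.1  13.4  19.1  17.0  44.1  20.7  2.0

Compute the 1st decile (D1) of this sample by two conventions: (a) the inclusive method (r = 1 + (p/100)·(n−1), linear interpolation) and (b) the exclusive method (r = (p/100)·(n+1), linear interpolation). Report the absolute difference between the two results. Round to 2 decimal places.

Sorted: 2.0, 13.4, 17.0, 19.1, 20.7, 23.1, 25.4, 25.7, 32.2, 37.1, 37.7, 41.1, 42.6, 43.0, 44.1, 45.0, 46.7.
n = 17.
(a) r = 2.6; between ranks 2 (13.4) and 3 (17.0): 15.56.
(b) r = 1.8; between ranks 1 (2.0) and 2 (13.4): 11.12.
|15.56 − 11.12| = 4.44.

4.44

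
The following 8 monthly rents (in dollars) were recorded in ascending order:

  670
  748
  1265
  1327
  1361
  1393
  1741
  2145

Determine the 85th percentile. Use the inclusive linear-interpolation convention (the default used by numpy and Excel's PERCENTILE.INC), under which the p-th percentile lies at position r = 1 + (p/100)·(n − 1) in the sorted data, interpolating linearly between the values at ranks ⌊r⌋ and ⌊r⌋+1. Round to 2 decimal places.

1723.60

n = 8.
r = 1 + (85/100)·(8 − 1) = 1 + 5.95 = 6.95.
Rank 6 is 1393 and rank 7 is 1741.
Interpolate: 1393 + 0.95·(1741 − 1393) = 1393 + 0.95·348 = 1723.6.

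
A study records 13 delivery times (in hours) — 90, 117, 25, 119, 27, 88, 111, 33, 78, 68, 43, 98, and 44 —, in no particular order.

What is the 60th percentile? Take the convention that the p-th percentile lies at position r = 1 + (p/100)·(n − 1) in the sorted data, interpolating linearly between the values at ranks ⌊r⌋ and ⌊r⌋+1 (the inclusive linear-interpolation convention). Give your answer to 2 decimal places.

Sorted: 25, 27, 33, 43, 44, 68, 78, 88, 90, 98, 111, 117, 119.
n = 13.
r = 1 + (60/100)·(13 − 1) = 1 + 7.2 = 8.2.
Rank 8 is 88 and rank 9 is 90.
Interpolate: 88 + 0.2·(90 − 88) = 88 + 0.2·2 = 88.4.

88.40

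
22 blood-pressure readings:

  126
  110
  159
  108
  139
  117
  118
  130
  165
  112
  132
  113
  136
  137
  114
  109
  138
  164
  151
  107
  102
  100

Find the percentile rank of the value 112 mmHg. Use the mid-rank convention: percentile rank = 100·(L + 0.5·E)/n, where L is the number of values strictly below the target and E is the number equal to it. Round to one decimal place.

Sorted: 100, 102, 107, 108, 109, 110, 112, 113, 114, 117, 118, 126, 130, 132, 136, 137, 138, 139, 151, 159, 164, 165.
Count below 112: L = 6; count equal: E = 1; n = 22.
Percentile rank = 100·(6 + 0.5·1)/22 = 100·6.5/22 = 29.55.

29.5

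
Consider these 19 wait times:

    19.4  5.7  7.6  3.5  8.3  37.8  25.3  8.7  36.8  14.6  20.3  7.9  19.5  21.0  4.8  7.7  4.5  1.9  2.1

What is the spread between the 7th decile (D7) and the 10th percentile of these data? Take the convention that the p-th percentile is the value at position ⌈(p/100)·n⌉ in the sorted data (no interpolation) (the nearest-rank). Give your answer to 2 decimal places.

17.40

Sorted: 1.9, 2.1, 3.5, 4.5, 4.8, 5.7, 7.6, 7.7, 7.9, 8.3, 8.7, 14.6, 19.4, 19.5, 20.3, 21.0, 25.3, 36.8, 37.8.
n = 19.
P10: rank ⌈10/100·19⌉ = 2 → 2.1.
P70: rank ⌈70/100·19⌉ = 14 → 19.5.
Difference: 19.5 − 2.1 = 17.4.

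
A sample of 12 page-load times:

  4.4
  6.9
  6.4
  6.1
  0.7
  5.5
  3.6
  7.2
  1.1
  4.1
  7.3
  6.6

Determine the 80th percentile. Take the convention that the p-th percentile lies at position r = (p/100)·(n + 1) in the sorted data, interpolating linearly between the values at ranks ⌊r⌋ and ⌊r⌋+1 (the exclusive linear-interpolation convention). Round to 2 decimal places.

Sorted: 0.7, 1.1, 3.6, 4.1, 4.4, 5.5, 6.1, 6.4, 6.6, 6.9, 7.2, 7.3.
n = 12.
r = (80/100)·(12 + 1) = 10.4.
Rank 10 is 6.9 and rank 11 is 7.2.
Interpolate: 6.9 + 0.4·(7.2 − 6.9) = 6.9 + 0.4·0.3 = 7.02.

7.02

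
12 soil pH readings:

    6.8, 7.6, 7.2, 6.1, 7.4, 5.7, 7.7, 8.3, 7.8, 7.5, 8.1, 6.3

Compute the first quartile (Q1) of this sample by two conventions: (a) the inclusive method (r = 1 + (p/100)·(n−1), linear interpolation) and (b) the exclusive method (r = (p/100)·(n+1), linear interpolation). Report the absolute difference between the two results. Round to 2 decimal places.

Sorted: 5.7, 6.1, 6.3, 6.8, 7.2, 7.4, 7.5, 7.6, 7.7, 7.8, 8.1, 8.3.
n = 12.
(a) r = 3.75; between ranks 3 (6.3) and 4 (6.8): 6.675.
(b) r = 3.25; between ranks 3 (6.3) and 4 (6.8): 6.425.
|6.675 − 6.425| = 0.25.

0.25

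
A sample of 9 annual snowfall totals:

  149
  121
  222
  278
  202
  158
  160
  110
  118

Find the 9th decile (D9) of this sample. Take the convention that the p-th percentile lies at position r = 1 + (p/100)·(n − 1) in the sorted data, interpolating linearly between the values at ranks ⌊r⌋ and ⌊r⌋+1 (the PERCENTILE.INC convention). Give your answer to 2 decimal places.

233.20

Sorted: 110, 118, 121, 149, 158, 160, 202, 222, 278.
n = 9.
r = 1 + (90/100)·(9 − 1) = 1 + 7.2 = 8.2.
Rank 8 is 222 and rank 9 is 278.
Interpolate: 222 + 0.2·(278 − 222) = 222 + 0.2·56 = 233.2.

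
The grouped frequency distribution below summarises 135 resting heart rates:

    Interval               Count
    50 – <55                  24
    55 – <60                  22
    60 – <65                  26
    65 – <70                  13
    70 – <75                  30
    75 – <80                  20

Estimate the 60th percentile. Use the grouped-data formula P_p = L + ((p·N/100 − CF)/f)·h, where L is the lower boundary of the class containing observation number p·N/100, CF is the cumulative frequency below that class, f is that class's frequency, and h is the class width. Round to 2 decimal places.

N = 135; target position k = 60/100 · 135 = 81.
Cumulative frequencies: 24, 46, 72, 85, 115, 135.
Observation 81 falls in the class 65 – <70.
L = 65, CF = 72, f = 13, h = 5.
P60 = 65 + ((81 − 72)/13)·5 = 65 + 3.46154 = 68.4615.

68.46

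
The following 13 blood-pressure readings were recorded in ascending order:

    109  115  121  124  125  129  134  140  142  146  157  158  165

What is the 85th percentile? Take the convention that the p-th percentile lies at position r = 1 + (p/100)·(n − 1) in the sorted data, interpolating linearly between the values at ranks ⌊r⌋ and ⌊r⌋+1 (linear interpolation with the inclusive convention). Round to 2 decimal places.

157.20

n = 13.
r = 1 + (85/100)·(13 − 1) = 1 + 10.2 = 11.2.
Rank 11 is 157 and rank 12 is 158.
Interpolate: 157 + 0.2·(158 − 157) = 157 + 0.2·1 = 157.2.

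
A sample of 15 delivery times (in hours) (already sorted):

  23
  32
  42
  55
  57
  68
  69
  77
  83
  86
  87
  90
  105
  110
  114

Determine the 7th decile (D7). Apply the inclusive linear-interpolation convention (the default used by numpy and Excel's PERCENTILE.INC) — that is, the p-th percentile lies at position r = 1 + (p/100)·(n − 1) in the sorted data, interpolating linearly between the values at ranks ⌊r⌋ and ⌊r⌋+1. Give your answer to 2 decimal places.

86.80

n = 15.
r = 1 + (70/100)·(15 − 1) = 1 + 9.8 = 10.8.
Rank 10 is 86 and rank 11 is 87.
Interpolate: 86 + 0.8·(87 − 86) = 86 + 0.8·1 = 86.8.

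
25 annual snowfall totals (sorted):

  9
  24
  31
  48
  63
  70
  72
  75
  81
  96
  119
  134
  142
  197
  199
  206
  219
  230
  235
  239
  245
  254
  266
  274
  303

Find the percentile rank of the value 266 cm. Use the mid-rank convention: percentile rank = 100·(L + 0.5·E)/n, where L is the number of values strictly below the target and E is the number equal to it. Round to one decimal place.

Count below 266: L = 22; count equal: E = 1; n = 25.
Percentile rank = 100·(22 + 0.5·1)/25 = 100·22.5/25 = 90.

90.0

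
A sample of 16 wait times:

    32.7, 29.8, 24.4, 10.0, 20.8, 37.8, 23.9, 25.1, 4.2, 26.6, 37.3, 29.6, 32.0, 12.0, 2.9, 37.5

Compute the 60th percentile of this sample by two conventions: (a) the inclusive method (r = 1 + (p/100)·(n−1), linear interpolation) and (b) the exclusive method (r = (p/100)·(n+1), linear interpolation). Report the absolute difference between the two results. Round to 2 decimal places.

Sorted: 2.9, 4.2, 10.0, 12.0, 20.8, 23.9, 24.4, 25.1, 26.6, 29.6, 29.8, 32.0, 32.7, 37.3, 37.5, 37.8.
n = 16.
(a) r = 10 → value at rank 10 = 29.6.
(b) r = 10.2; between ranks 10 (29.6) and 11 (29.8): 29.64.
|29.6 − 29.64| = 0.04.

0.04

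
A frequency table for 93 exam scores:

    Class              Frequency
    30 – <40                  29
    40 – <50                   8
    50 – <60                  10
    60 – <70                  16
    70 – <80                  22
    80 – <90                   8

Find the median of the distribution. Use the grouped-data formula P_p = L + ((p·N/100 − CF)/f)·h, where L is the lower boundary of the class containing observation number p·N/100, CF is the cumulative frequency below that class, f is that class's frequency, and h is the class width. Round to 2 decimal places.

59.50

N = 93; target position k = 50/100 · 93 = 46.5.
Cumulative frequencies: 29, 37, 47, 63, 85, 93.
Observation 46.5 falls in the class 50 – <60.
L = 50, CF = 37, f = 10, h = 10.
P50 = 50 + ((46.5 − 37)/10)·10 = 50 + 9.5 = 59.5.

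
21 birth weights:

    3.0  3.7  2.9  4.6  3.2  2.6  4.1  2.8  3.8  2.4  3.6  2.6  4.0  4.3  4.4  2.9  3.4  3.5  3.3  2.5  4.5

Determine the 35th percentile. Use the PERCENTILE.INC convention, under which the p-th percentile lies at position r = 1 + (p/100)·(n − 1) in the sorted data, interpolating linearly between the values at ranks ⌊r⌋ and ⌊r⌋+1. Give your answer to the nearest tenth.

Sorted: 2.4, 2.5, 2.6, 2.6, 2.8, 2.9, 2.9, 3.0, 3.2, 3.3, 3.4, 3.5, 3.6, 3.7, 3.8, 4.0, 4.1, 4.3, 4.4, 4.5, 4.6.
n = 21.
r = 1 + (35/100)·(21 − 1) = 1 + 7 = 8.
r is an integer, so P35 is the value at rank 8: 3.0.

3.0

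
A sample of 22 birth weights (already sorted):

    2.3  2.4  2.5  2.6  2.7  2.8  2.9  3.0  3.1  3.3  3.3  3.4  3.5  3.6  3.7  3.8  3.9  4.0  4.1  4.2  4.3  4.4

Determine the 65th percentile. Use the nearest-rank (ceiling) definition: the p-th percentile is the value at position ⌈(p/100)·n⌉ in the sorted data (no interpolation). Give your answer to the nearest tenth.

n = 22.
Position = ⌈65/100 · 22⌉ = ⌈14.3⌉ = 15.
The value at rank 15 is 3.7.

3.7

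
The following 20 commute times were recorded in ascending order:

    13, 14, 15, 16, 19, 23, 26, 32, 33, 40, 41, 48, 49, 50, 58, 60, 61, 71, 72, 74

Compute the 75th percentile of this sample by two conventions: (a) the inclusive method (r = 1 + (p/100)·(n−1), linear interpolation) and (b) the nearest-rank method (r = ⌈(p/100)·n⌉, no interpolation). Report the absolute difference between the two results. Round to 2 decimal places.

0.50

n = 20.
(a) r = 15.25; between ranks 15 (58) and 16 (60): 58.5.
(b) the nearest-rank method: rank 15 → 58.
|58.5 − 58| = 0.5.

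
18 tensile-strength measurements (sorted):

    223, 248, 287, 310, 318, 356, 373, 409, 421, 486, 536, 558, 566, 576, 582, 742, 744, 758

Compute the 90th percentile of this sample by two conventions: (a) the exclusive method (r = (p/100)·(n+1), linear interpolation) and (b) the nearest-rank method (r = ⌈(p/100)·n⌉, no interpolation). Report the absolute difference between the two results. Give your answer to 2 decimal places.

1.40

n = 18.
(a) r = 17.1; between ranks 17 (744) and 18 (758): 745.4.
(b) the nearest-rank method: rank 17 → 744.
|745.4 − 744| = 1.4.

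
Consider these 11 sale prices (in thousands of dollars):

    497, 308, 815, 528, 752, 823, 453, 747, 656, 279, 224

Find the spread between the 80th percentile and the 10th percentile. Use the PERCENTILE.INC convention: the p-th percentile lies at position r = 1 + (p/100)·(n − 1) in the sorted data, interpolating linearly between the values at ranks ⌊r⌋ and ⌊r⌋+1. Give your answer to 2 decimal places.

473.00

Sorted: 224, 279, 308, 453, 497, 528, 656, 747, 752, 815, 823.
n = 11.
P10: r = 2 (integer) → 279.
P80: r = 9 (integer) → 752.
Difference: 752 − 279 = 473.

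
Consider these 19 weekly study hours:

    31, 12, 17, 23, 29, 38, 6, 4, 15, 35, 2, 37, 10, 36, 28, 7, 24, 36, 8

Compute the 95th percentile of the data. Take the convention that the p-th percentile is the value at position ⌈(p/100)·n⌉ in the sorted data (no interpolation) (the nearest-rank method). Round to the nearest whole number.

Sorted: 2, 4, 6, 7, 8, 10, 12, 15, 17, 23, 24, 28, 29, 31, 35, 36, 36, 37, 38.
n = 19.
Position = ⌈95/100 · 19⌉ = ⌈18.05⌉ = 19.
The value at rank 19 is 38.

38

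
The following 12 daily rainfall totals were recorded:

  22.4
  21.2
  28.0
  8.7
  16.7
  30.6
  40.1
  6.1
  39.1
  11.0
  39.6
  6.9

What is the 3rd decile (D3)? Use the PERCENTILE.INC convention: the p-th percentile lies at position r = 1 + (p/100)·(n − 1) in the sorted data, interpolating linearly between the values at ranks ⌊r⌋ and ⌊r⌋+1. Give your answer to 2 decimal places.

12.71

Sorted: 6.1, 6.9, 8.7, 11.0, 16.7, 21.2, 22.4, 28.0, 30.6, 39.1, 39.6, 40.1.
n = 12.
r = 1 + (30/100)·(12 − 1) = 1 + 3.3 = 4.3.
Rank 4 is 11.0 and rank 5 is 16.7.
Interpolate: 11.0 + 0.3·(16.7 − 11.0) = 11.0 + 0.3·5.7 = 12.71.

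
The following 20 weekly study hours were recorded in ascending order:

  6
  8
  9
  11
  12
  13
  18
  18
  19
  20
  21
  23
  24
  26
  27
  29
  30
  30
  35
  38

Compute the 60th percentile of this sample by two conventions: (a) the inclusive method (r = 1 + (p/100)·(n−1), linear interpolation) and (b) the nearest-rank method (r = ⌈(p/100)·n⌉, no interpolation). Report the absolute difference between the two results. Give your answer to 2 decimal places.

0.40

n = 20.
(a) r = 12.4; between ranks 12 (23) and 13 (24): 23.4.
(b) the nearest-rank method: rank 12 → 23.
|23.4 − 23| = 0.4.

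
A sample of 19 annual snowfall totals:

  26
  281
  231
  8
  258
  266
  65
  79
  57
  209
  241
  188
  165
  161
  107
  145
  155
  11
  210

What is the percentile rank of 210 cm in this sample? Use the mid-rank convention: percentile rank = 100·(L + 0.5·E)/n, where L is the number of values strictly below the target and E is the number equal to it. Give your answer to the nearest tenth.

Sorted: 8, 11, 26, 57, 65, 79, 107, 145, 155, 161, 165, 188, 209, 210, 231, 241, 258, 266, 281.
Count below 210: L = 13; count equal: E = 1; n = 19.
Percentile rank = 100·(13 + 0.5·1)/19 = 100·13.5/19 = 71.05.

71.1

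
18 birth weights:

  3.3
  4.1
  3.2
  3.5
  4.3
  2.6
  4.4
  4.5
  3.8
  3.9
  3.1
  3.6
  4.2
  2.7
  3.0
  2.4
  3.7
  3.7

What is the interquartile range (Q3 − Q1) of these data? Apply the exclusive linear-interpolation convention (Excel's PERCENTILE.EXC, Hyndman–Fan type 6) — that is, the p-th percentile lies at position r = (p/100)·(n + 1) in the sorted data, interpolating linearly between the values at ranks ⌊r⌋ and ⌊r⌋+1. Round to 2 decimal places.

1.05

Sorted: 2.4, 2.6, 2.7, 3.0, 3.1, 3.2, 3.3, 3.5, 3.6, 3.7, 3.7, 3.8, 3.9, 4.1, 4.2, 4.3, 4.4, 4.5.
n = 18.
P25: r = 4.75; ranks 4–5 are 3.0, 3.1; interpolating gives 3.075.
P75: r = 14.25; ranks 14–15 are 4.1, 4.2; interpolating gives 4.125.
Difference: 4.125 − 3.075 = 1.05.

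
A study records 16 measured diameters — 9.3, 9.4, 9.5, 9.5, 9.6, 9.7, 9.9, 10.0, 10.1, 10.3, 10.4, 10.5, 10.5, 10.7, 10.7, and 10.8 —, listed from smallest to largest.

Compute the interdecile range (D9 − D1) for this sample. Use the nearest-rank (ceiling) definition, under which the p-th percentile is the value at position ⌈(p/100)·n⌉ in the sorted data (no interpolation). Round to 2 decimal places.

n = 16.
P10: rank ⌈10/100·16⌉ = 2 → 9.4.
P90: rank ⌈90/100·16⌉ = 15 → 10.7.
Difference: 10.7 − 9.4 = 1.3.

1.30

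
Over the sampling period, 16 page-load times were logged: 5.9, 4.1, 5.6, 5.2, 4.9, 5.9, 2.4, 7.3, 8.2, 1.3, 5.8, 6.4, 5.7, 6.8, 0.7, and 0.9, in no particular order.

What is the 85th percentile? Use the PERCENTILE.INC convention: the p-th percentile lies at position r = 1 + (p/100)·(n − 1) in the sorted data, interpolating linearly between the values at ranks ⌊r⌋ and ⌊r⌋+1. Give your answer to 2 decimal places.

Sorted: 0.7, 0.9, 1.3, 2.4, 4.1, 4.9, 5.2, 5.6, 5.7, 5.8, 5.9, 5.9, 6.4, 6.8, 7.3, 8.2.
n = 16.
r = 1 + (85/100)·(16 − 1) = 1 + 12.75 = 13.75.
Rank 13 is 6.4 and rank 14 is 6.8.
Interpolate: 6.4 + 0.75·(6.8 − 6.4) = 6.4 + 0.75·0.4 = 6.7.

6.70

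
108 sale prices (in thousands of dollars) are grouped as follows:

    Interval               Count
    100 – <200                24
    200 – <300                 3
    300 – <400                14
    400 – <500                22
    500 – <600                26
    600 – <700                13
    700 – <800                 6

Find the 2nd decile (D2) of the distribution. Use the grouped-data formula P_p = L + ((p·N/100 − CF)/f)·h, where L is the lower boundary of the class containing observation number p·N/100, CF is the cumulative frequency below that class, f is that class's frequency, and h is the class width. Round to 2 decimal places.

N = 108; target position k = 20/100 · 108 = 21.6.
Cumulative frequencies: 24, 27, 41, 63, 89, 102, 108.
Observation 21.6 falls in the class 100 – <200.
L = 100, CF = 0, f = 24, h = 100.
P20 = 100 + ((21.6 − 0)/24)·100 = 100 + 90 = 190.

190.00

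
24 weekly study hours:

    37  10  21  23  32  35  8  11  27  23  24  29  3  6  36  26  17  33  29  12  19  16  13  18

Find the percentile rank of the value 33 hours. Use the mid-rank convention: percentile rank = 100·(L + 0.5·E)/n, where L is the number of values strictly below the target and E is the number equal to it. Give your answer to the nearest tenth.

85.4

Sorted: 3, 6, 8, 10, 11, 12, 13, 16, 17, 18, 19, 21, 23, 23, 24, 26, 27, 29, 29, 32, 33, 35, 36, 37.
Count below 33: L = 20; count equal: E = 1; n = 24.
Percentile rank = 100·(20 + 0.5·1)/24 = 100·20.5/24 = 85.42.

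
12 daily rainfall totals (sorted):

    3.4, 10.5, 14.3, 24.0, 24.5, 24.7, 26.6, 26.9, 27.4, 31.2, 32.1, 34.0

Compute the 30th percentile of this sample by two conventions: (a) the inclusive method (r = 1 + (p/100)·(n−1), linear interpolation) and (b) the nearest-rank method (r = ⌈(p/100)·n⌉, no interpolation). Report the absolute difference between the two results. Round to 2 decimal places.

0.15

n = 12.
(a) r = 4.3; between ranks 4 (24.0) and 5 (24.5): 24.15.
(b) the nearest-rank method: rank 4 → 24.
|24.15 − 24| = 0.15.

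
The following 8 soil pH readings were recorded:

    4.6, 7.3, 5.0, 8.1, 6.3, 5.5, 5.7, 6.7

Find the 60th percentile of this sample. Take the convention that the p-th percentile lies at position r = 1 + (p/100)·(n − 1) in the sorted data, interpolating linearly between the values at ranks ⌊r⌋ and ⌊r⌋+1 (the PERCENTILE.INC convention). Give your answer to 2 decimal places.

Sorted: 4.6, 5.0, 5.5, 5.7, 6.3, 6.7, 7.3, 8.1.
n = 8.
r = 1 + (60/100)·(8 − 1) = 1 + 4.2 = 5.2.
Rank 5 is 6.3 and rank 6 is 6.7.
Interpolate: 6.3 + 0.2·(6.7 − 6.3) = 6.3 + 0.2·0.4 = 6.38.

6.38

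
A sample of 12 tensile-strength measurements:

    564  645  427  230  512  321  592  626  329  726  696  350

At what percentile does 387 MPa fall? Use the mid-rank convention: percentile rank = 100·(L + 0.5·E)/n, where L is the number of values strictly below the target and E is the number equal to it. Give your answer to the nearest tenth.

Sorted: 230, 321, 329, 350, 427, 512, 564, 592, 626, 645, 696, 726.
Count below 387: L = 4; count equal: E = 0; n = 12.
Percentile rank = 100·(4 + 0.5·0)/12 = 100·4/12 = 33.33.

33.3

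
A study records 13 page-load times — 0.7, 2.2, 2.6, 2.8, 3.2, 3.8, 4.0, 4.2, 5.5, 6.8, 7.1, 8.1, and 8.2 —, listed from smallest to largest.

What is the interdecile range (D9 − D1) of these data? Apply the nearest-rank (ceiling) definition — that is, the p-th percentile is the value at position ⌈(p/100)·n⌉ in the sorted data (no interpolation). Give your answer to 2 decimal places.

n = 13.
P10: rank ⌈10/100·13⌉ = 2 → 2.2.
P90: rank ⌈90/100·13⌉ = 12 → 8.1.
Difference: 8.1 − 2.2 = 5.9.

5.90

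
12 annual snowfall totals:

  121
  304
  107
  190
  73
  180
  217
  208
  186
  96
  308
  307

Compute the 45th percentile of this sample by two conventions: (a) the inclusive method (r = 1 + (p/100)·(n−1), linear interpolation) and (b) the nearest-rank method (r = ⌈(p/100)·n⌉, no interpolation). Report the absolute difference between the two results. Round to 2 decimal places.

0.30

Sorted: 73, 96, 107, 121, 180, 186, 190, 208, 217, 304, 307, 308.
n = 12.
(a) r = 5.95; between ranks 5 (180) and 6 (186): 185.7.
(b) the nearest-rank method: rank 6 → 186.
|185.7 − 186| = 0.3.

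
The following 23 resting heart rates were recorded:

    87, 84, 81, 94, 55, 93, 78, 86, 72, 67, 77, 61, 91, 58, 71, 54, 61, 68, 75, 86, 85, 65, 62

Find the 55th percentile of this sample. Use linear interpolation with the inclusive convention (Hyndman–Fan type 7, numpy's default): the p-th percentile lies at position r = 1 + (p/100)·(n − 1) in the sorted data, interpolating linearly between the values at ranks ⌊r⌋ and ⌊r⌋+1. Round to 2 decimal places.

Sorted: 54, 55, 58, 61, 61, 62, 65, 67, 68, 71, 72, 75, 77, 78, 81, 84, 85, 86, 86, 87, 91, 93, 94.
n = 23.
r = 1 + (55/100)·(23 − 1) = 1 + 12.1 = 13.1.
Rank 13 is 77 and rank 14 is 78.
Interpolate: 77 + 0.1·(78 − 77) = 77 + 0.1·1 = 77.1.

77.10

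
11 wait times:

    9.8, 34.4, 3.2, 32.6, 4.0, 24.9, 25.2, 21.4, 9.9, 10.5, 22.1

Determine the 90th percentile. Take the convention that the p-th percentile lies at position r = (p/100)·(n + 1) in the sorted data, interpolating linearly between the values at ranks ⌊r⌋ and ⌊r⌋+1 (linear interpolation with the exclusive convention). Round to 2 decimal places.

34.04

Sorted: 3.2, 4.0, 9.8, 9.9, 10.5, 21.4, 22.1, 24.9, 25.2, 32.6, 34.4.
n = 11.
r = (90/100)·(11 + 1) = 10.8.
Rank 10 is 32.6 and rank 11 is 34.4.
Interpolate: 32.6 + 0.8·(34.4 − 32.6) = 32.6 + 0.8·1.8 = 34.04.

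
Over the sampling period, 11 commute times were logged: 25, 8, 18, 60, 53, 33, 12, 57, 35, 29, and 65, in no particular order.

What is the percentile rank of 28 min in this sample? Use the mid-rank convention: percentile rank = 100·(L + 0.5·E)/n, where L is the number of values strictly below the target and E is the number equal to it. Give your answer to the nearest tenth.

Sorted: 8, 12, 18, 25, 29, 33, 35, 53, 57, 60, 65.
Count below 28: L = 4; count equal: E = 0; n = 11.
Percentile rank = 100·(4 + 0.5·0)/11 = 100·4/11 = 36.36.

36.4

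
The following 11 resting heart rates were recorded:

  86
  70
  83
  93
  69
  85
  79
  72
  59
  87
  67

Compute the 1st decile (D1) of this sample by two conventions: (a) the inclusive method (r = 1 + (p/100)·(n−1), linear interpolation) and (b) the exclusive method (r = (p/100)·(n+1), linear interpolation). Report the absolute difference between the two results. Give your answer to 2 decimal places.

Sorted: 59, 67, 69, 70, 72, 79, 83, 85, 86, 87, 93.
n = 11.
(a) r = 2 → value at rank 2 = 67.
(b) r = 1.2; between ranks 1 (59) and 2 (67): 60.6.
|67 − 60.6| = 6.4.

6.40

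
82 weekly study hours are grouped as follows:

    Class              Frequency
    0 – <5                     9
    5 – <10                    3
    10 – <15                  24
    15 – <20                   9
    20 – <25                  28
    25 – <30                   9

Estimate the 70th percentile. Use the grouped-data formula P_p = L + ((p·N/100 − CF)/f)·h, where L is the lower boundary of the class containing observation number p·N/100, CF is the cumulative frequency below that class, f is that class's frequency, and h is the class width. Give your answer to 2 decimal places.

22.21

N = 82; target position k = 70/100 · 82 = 57.4.
Cumulative frequencies: 9, 12, 36, 45, 73, 82.
Observation 57.4 falls in the class 20 – <25.
L = 20, CF = 45, f = 28, h = 5.
P70 = 20 + ((57.4 − 45)/28)·5 = 20 + 2.21429 = 22.2143.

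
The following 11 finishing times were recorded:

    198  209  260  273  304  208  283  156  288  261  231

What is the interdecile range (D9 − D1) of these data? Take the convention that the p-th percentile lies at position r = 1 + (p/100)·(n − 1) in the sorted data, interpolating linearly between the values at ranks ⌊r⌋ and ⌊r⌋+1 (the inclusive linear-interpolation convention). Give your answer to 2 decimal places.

90.00

Sorted: 156, 198, 208, 209, 231, 260, 261, 273, 283, 288, 304.
n = 11.
P10: r = 2 (integer) → 198.
P90: r = 10 (integer) → 288.
Difference: 288 − 198 = 90.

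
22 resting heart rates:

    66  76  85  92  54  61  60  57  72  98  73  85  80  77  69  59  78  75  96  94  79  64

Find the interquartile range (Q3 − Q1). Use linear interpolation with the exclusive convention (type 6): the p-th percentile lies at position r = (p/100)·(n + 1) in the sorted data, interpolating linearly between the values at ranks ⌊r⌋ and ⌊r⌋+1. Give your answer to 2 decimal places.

21.75

Sorted: 54, 57, 59, 60, 61, 64, 66, 69, 72, 73, 75, 76, 77, 78, 79, 80, 85, 85, 92, 94, 96, 98.
n = 22.
P25: r = 5.75; ranks 5–6 are 61, 64; interpolating gives 63.25.
P75: r = 17.25; ranks 17–18 are 85, 85; interpolating gives 85.
Difference: 85 − 63.25 = 21.75.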